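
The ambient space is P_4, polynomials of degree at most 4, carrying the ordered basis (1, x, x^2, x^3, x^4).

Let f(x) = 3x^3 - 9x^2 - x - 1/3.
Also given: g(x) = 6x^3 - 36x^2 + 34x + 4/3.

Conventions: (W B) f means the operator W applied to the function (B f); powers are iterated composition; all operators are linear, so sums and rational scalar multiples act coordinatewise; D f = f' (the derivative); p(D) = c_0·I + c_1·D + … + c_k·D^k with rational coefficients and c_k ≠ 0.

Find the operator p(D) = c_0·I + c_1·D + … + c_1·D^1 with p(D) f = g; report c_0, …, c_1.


c_0 = 2, c_1 = -2

D^0 f = 3x^3 - 9x^2 - x - 1/3
D^1 f = 9x^2 - 18x - 1
matching coefficients of g against c_0 f + c_1 Df + … from the top degree down determines the c_i
solution: c_0 = 2, c_1 = -2


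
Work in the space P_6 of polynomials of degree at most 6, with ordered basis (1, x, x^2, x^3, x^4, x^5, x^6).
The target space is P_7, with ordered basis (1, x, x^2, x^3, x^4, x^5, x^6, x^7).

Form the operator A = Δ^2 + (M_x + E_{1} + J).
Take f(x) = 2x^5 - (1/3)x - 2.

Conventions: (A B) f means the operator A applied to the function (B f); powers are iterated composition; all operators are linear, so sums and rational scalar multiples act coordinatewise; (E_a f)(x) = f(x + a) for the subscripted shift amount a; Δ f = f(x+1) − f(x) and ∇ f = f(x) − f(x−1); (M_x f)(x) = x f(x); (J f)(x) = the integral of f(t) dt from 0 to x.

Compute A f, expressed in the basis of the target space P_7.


Δ f = 10x^4 + 20x^3 + 20x^2 + 10x + 5/3
Δ Δ f = 40x^3 + 120x^2 + 140x + 60
M_x f = 2x^6 - (1/3)x^2 - 2x
E_{1} f = 2x^5 + 10x^4 + 20x^3 + 20x^2 + (29/3)x - 1/3
J f = (1/3)x^6 - (1/6)x^2 - 2x
(M_x + E_{1} + J) f = (7/3)x^6 + 2x^5 + 10x^4 + 20x^3 + (39/2)x^2 + (17/3)x - 1/3
(Δ^2 + (M_x + E_{1} + J)) f = (7/3)x^6 + 2x^5 + 10x^4 + 60x^3 + (279/2)x^2 + (437/3)x + 179/3

the image equals g(x) = (7/3)x^6 + 2x^5 + 10x^4 + 60x^3 + (279/2)x^2 + (437/3)x + 179/3


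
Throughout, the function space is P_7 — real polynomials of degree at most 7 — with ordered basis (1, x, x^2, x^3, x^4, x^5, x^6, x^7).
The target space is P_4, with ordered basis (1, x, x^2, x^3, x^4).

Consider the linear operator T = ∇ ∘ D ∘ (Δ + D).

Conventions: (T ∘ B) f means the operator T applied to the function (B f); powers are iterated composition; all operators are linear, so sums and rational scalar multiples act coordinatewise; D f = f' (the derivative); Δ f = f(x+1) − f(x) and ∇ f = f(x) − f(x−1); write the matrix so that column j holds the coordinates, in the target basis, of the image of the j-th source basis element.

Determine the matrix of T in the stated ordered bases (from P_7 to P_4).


image of 1: 0
image of x: 0
image of x^2: 0
image of x^3: 12
image of x^4: 48x - 12
image of x^5: 120x^2 - 60x + 30
image of x^6: 240x^3 - 180x^2 + 180x - 30
image of x^7: 420x^4 - 420x^3 + 630x^2 - 210x + 56
each image's coordinates form column j of the matrix

the matrix is [[0, 0, 0, 12, -12, 30, -30, 56]; [0, 0, 0, 0, 48, -60, 180, -210]; [0, 0, 0, 0, 0, 120, -180, 630]; [0, 0, 0, 0, 0, 0, 240, -420]; [0, 0, 0, 0, 0, 0, 0, 420]] (rows listed top to bottom)


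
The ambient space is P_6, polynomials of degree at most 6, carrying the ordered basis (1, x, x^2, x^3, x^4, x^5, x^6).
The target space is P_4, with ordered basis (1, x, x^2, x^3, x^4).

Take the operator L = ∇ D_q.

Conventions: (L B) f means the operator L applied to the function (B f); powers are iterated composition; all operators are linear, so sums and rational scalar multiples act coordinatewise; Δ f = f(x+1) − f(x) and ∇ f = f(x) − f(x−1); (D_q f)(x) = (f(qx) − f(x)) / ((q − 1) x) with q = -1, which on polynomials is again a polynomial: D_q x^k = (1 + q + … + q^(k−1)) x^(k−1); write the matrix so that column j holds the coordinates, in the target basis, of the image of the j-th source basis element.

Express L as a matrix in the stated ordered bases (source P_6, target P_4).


the matrix is [[0, 0, 0, -1, 0, -1, 0]; [0, 0, 0, 2, 0, 4, 0]; [0, 0, 0, 0, 0, -6, 0]; [0, 0, 0, 0, 0, 4, 0]; [0, 0, 0, 0, 0, 0, 0]] (rows listed top to bottom)

image of 1: 0
image of x: 0
image of x^2: 0
image of x^3: 2x - 1
image of x^4: 0
image of x^5: 4x^3 - 6x^2 + 4x - 1
image of x^6: 0
each image's coordinates form column j of the matrix


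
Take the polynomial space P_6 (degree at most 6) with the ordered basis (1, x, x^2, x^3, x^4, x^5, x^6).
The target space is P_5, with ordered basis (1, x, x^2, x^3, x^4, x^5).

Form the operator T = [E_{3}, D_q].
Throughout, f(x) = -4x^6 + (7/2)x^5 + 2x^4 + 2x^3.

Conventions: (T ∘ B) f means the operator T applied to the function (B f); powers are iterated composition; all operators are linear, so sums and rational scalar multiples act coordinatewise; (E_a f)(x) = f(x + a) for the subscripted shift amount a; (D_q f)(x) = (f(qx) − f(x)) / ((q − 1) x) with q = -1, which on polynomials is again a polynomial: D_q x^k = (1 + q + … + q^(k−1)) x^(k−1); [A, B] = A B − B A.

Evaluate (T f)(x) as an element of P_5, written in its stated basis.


D_q f = (7/2)x^4 + 2x^2
E_{3} D_q f = (7/2)x^4 + 42x^3 + 191x^2 + 390x + 603/2
E_{3} f = -4x^6 - (137/2)x^5 - (971/2)x^4 - 1819x^3 - 3789x^2 - (8289/2)x - 3699/2
D_q E_{3} f = -(137/2)x^4 - 1819x^2 - 8289/2
[E_{3}, D_q] f = 72x^4 + 42x^3 + 2010x^2 + 390x + 4446

the result is g(x) = 72x^4 + 42x^3 + 2010x^2 + 390x + 4446


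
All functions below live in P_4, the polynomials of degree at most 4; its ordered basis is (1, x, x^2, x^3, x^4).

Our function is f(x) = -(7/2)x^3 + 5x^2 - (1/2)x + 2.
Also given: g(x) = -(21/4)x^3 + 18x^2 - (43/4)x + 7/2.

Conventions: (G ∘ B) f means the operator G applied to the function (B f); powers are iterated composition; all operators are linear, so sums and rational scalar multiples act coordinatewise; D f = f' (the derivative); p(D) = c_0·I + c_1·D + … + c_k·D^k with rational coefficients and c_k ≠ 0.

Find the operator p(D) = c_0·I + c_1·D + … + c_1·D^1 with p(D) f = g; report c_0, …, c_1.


c_0 = 3/2, c_1 = -1

D^0 f = -(7/2)x^3 + 5x^2 - (1/2)x + 2
D^1 f = -(21/2)x^2 + 10x - 1/2
matching coefficients of g against c_0 f + c_1 Df + … from the top degree down determines the c_i
solution: c_0 = 3/2, c_1 = -1


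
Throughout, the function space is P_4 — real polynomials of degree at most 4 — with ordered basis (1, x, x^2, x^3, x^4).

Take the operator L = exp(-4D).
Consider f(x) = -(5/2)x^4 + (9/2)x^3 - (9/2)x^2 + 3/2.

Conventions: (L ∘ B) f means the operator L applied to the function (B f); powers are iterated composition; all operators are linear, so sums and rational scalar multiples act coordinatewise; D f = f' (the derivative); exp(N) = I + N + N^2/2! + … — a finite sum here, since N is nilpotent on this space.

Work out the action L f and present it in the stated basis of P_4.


order-1 term: 40x^3 - 54x^2 + 36x
order-2 term: -240x^2 + 216x - 72
order-3 term: 640x - 288
order-4 term: -640
the series for exp(-4D) f terminates at order 4
exp(-4D) f = -(5/2)x^4 + (89/2)x^3 - (597/2)x^2 + 892x - 1997/2

the image equals g(x) = -(5/2)x^4 + (89/2)x^3 - (597/2)x^2 + 892x - 1997/2


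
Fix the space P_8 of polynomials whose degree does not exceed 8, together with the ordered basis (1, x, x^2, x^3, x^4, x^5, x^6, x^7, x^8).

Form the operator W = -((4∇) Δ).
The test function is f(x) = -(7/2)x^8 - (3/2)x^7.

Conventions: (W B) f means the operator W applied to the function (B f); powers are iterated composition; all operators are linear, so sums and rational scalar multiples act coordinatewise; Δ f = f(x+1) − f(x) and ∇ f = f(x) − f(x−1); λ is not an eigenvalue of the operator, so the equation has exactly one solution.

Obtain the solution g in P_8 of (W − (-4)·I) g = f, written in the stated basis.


write g with unknown coordinates in the stated basis and equate coefficients in (W − (-4)·I) g = f
solving from the highest basis element down gives g = -(7/8)x^8 - (3/8)x^7 - 49x^6 - (63/4)x^5 - (3185/2)x^4 - (1365/4)x^3 - 20629x^2 - (8841/4)x - 178171/4
check: W g = 196x^6 + 63x^5 + 6370x^4 + 1365x^3 + 82516x^2 + 8841x + 178171
so W g − (-4)·g = -(7/2)x^8 - (3/2)x^7 = f ✓

g(x) = -(7/8)x^8 - (3/8)x^7 - 49x^6 - (63/4)x^5 - (3185/2)x^4 - (1365/4)x^3 - 20629x^2 - (8841/4)x - 178171/4


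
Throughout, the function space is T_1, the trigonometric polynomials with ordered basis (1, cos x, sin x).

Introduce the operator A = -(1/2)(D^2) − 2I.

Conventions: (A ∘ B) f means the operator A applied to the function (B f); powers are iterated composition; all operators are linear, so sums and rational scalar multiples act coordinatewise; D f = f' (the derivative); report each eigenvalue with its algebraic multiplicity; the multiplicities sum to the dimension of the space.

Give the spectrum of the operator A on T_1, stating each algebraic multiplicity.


image of 1: -2
image of cos x: -(3/2)cos x
image of sin x: -(3/2)sin x
the matrix is diagonal; its diagonal is (-2, -3/2, -3/2)
for a triangular matrix the eigenvalues are the diagonal entries, with algebraic multiplicity their repetition count

λ = -2 (multiplicity 1), λ = -3/2 (multiplicity 2)


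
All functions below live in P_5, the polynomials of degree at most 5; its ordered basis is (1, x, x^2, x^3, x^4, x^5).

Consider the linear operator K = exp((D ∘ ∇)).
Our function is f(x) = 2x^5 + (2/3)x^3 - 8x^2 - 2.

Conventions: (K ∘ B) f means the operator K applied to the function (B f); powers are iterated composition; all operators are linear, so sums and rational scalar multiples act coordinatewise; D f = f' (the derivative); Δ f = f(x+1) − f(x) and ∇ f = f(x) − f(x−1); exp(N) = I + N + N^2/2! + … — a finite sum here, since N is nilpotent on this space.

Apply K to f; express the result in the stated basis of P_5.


the image equals g(x) = 2x^5 + (122/3)x^3 - 68x^2 + 164x - 150

order-1 term: 40x^3 - 60x^2 + 44x - 28
order-2 term: 120x - 120
the series for exp((D ∘ ∇)) f terminates at order 2
exp((D ∘ ∇)) f = 2x^5 + (122/3)x^3 - 68x^2 + 164x - 150


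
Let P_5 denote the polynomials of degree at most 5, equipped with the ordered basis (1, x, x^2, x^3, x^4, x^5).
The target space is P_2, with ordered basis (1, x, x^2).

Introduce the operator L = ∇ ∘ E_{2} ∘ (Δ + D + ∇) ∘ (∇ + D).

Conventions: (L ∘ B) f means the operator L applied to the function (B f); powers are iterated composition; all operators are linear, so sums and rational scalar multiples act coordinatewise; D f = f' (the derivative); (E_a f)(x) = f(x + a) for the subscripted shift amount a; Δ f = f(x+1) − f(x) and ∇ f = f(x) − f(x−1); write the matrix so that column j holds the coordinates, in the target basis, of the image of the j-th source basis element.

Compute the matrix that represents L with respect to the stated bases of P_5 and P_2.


the matrix is [[0, 0, 0, 36, 180, 710]; [0, 0, 0, 0, 144, 900]; [0, 0, 0, 0, 0, 360]] (rows listed top to bottom)

image of 1: 0
image of x: 0
image of x^2: 0
image of x^3: 36
image of x^4: 144x + 180
image of x^5: 360x^2 + 900x + 710
each image's coordinates form column j of the matrix


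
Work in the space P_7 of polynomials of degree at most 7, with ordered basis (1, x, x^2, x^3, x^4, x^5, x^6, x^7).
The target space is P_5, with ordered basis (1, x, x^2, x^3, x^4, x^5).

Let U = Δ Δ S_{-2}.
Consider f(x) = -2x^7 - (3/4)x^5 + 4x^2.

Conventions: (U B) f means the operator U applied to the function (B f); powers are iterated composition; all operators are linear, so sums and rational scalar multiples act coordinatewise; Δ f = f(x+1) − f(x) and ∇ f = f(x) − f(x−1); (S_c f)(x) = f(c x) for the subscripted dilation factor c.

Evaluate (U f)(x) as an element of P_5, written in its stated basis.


the image equals g(x) = 10752x^5 + 53760x^4 + 125920x^3 + 162720x^2 + 112784x + 33008

S_{-2} f = 256x^7 + 24x^5 + 16x^2
Δ S_{-2} f = 1792x^6 + 5376x^5 + 9080x^4 + 9200x^3 + 5616x^2 + 1944x + 296
Δ Δ S_{-2} f = 10752x^5 + 53760x^4 + 125920x^3 + 162720x^2 + 112784x + 33008


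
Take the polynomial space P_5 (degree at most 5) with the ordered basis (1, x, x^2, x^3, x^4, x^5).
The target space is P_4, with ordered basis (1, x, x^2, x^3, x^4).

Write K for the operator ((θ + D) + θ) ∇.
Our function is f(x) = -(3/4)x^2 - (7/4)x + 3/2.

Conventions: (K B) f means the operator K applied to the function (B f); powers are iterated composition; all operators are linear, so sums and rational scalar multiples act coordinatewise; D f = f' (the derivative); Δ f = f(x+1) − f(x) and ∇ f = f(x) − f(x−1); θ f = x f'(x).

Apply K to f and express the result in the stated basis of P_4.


∇ f = -(3/2)x - 1
θ ∇ f = -(3/2)x
D ∇ f = -3/2
(θ + D) ∇ f = -(3/2)x - 3/2
θ ∇ f = -(3/2)x
((θ + D) + θ) ∇ f = -3x - 3/2

the result is g(x) = -3x - 3/2


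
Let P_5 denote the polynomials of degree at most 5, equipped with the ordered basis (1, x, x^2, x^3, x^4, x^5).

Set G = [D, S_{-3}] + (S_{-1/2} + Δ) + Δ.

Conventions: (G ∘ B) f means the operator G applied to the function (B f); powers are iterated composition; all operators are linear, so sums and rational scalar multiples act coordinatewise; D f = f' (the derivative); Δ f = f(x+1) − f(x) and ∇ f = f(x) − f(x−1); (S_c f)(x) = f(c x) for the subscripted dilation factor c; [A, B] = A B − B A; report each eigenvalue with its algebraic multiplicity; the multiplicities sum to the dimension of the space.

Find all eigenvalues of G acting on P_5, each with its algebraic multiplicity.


λ = -1/2 (multiplicity 1), λ = -1/8 (multiplicity 1), λ = -1/32 (multiplicity 1), λ = 1/16 (multiplicity 1), λ = 1/4 (multiplicity 1), λ = 1 (multiplicity 1)

image of 1: 1
image of x: -(1/2)x - 2
image of x^2: (1/4)x^2 + 28x + 2
image of x^3: -(1/8)x^3 - 102x^2 + 6x + 2
image of x^4: (1/16)x^4 + 440x^3 + 12x^2 + 8x + 2
image of x^5: -(1/32)x^5 - 1610x^4 + 20x^3 + 20x^2 + 10x + 2
the matrix is upper triangular; its diagonal is (1, -1/2, 1/4, -1/8, 1/16, -1/32)
for a triangular matrix the eigenvalues are the diagonal entries, with algebraic multiplicity their repetition count


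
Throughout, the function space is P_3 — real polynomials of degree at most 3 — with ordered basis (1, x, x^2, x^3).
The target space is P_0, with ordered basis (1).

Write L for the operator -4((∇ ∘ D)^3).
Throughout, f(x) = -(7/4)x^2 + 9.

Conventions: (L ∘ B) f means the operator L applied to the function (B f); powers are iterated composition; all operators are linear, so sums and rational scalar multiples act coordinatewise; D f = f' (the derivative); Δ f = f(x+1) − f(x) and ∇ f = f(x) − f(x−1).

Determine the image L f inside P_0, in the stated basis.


the image equals g(x) = 0

D f = -(7/2)x
∇ D f = -7/2
D (∇ ∘ D) f = 0
∇ D (∇ ∘ D) f = 0
D (∇ ∘ D) (∇ ∘ D) f = 0
∇ D (∇ ∘ D) (∇ ∘ D) f = 0
(-4((∇ ∘ D)^3)) f = 0


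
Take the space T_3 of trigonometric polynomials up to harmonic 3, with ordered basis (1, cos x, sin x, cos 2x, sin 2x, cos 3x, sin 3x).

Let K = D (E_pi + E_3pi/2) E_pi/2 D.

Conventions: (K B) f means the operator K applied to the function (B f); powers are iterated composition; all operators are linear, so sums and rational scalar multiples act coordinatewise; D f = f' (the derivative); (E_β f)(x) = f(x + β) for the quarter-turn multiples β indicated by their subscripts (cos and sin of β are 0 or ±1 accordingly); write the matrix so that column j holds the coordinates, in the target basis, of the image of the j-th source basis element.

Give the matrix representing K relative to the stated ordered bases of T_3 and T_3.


the matrix is [[0, 0, 0, 0, 0, 0, 0]; [0, -1, 1, 0, 0, 0, 0]; [0, -1, -1, 0, 0, 0, 0]; [0, 0, 0, 0, 0, 0, 0]; [0, 0, 0, 0, 0, 0, 0]; [0, 0, 0, 0, 0, -9, -9]; [0, 0, 0, 0, 0, 9, -9]] (rows listed top to bottom)

image of 1: 0
image of cos x: -cos x - sin x
image of sin x: cos x - sin x
image of cos 2x: 0
image of sin 2x: 0
image of cos 3x: -9cos 3x + 9sin 3x
image of sin 3x: -9cos 3x - 9sin 3x
each image's coordinates form column j of the matrix


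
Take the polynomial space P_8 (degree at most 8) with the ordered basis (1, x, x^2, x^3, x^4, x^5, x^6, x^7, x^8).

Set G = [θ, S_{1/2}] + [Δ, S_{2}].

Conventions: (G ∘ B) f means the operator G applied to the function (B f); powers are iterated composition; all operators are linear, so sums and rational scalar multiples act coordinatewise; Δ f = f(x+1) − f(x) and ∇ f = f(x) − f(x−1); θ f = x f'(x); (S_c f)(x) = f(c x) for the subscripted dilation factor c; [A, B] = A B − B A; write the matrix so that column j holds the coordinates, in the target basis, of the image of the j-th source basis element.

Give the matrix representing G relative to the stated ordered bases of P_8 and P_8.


image of 1: 0
image of x: 1
image of x^2: 4x + 3
image of x^3: 12x^2 + 18x + 7
image of x^4: 32x^3 + 72x^2 + 56x + 15
image of x^5: 80x^4 + 240x^3 + 280x^2 + 150x + 31
image of x^6: 192x^5 + 720x^4 + 1120x^3 + 900x^2 + 372x + 63
image of x^7: 448x^6 + 2016x^5 + 3920x^4 + 4200x^3 + 2604x^2 + 882x + 127
image of x^8: 1024x^7 + 5376x^6 + 12544x^5 + 16800x^4 + 13888x^3 + 7056x^2 + 2032x + 255
each image's coordinates form column j of the matrix

the matrix is [[0, 1, 3, 7, 15, 31, 63, 127, 255]; [0, 0, 4, 18, 56, 150, 372, 882, 2032]; [0, 0, 0, 12, 72, 280, 900, 2604, 7056]; [0, 0, 0, 0, 32, 240, 1120, 4200, 13888]; [0, 0, 0, 0, 0, 80, 720, 3920, 16800]; [0, 0, 0, 0, 0, 0, 192, 2016, 12544]; [0, 0, 0, 0, 0, 0, 0, 448, 5376]; [0, 0, 0, 0, 0, 0, 0, 0, 1024]; [0, 0, 0, 0, 0, 0, 0, 0, 0]] (rows listed top to bottom)


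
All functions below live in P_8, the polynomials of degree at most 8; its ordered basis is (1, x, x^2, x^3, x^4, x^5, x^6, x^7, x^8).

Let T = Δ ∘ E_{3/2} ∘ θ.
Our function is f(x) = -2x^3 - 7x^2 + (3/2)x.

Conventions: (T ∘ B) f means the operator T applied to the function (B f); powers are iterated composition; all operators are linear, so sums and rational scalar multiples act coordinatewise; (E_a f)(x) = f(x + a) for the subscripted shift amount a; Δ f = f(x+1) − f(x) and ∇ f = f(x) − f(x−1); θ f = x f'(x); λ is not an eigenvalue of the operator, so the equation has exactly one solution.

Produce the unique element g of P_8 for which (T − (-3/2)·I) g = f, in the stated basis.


the image equals g(x) = -(4/3)x^3 + (10/3)x^2 + (217/9)x - 32/27

write g with unknown coordinates in the stated basis and equate coefficients in (T − (-3/2)·I) g = f
solving from the highest basis element down gives g = -(4/3)x^3 + (10/3)x^2 + (217/9)x - 32/27
check: T g = -12x^2 - (104/3)x + 16/9
so T g − (-3/2)·g = -2x^3 - 7x^2 + (3/2)x = f ✓


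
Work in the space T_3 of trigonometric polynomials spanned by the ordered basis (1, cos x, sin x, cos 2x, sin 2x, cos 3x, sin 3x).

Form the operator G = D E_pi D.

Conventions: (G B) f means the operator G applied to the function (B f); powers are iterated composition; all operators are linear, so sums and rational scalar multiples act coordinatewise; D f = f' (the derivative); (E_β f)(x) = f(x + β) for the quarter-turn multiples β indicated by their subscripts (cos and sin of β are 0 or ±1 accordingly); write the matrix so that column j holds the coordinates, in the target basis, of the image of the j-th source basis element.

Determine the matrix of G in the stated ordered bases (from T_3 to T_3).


image of 1: 0
image of cos x: cos x
image of sin x: sin x
image of cos 2x: -4cos 2x
image of sin 2x: -4sin 2x
image of cos 3x: 9cos 3x
image of sin 3x: 9sin 3x
each image's coordinates form column j of the matrix

the matrix is [[0, 0, 0, 0, 0, 0, 0]; [0, 1, 0, 0, 0, 0, 0]; [0, 0, 1, 0, 0, 0, 0]; [0, 0, 0, -4, 0, 0, 0]; [0, 0, 0, 0, -4, 0, 0]; [0, 0, 0, 0, 0, 9, 0]; [0, 0, 0, 0, 0, 0, 9]] (rows listed top to bottom)


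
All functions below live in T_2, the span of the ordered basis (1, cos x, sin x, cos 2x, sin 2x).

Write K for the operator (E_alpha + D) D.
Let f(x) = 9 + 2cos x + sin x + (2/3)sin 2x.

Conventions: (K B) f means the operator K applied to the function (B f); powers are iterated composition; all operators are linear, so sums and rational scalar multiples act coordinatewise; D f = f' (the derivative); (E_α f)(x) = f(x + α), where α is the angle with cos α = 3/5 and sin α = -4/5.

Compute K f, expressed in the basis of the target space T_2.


D f = cos x - 2sin x + (4/3)cos 2x
E_alpha D f = (11/5)cos x - (2/5)sin x - (28/75)cos 2x + (32/25)sin 2x
D D f = -2cos x - sin x - (8/3)sin 2x
(E_alpha + D) D f = (1/5)cos x - (7/5)sin x - (28/75)cos 2x - (104/75)sin 2x

the result is g(x) = (1/5)cos x - (7/5)sin x - (28/75)cos 2x - (104/75)sin 2x


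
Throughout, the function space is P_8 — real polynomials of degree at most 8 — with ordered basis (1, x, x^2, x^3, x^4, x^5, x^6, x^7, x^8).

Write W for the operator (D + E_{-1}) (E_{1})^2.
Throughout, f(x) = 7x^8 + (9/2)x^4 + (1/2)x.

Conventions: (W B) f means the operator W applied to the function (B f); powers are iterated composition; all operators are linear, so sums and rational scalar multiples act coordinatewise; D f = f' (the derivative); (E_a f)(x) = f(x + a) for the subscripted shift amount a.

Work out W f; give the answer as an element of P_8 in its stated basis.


g(x) = 7x^8 + 112x^7 + 980x^6 + 5096x^5 + (32349/2)x^4 + 31788x^3 + 37963x^2 + (50757/2)x + 14649/2

E_{1} f = 7x^8 + 56x^7 + 196x^6 + 392x^5 + (989/2)x^4 + 410x^3 + 223x^2 + (149/2)x + 12
E_{1} E_{1} f = 7x^8 + 112x^7 + 784x^6 + 3136x^5 + (15689/2)x^4 + 12580x^3 + 12652x^2 + (14625/2)x + 1865
D (E_{1})^2 f = 56x^7 + 784x^6 + 4704x^5 + 15680x^4 + 31378x^3 + 37740x^2 + 25304x + 14625/2
E_{-1} (E_{1})^2 f = 7x^8 + 56x^7 + 196x^6 + 392x^5 + (989/2)x^4 + 410x^3 + 223x^2 + (149/2)x + 12
(D + E_{-1}) (E_{1})^2 f = 7x^8 + 112x^7 + 980x^6 + 5096x^5 + (32349/2)x^4 + 31788x^3 + 37963x^2 + (50757/2)x + 14649/2


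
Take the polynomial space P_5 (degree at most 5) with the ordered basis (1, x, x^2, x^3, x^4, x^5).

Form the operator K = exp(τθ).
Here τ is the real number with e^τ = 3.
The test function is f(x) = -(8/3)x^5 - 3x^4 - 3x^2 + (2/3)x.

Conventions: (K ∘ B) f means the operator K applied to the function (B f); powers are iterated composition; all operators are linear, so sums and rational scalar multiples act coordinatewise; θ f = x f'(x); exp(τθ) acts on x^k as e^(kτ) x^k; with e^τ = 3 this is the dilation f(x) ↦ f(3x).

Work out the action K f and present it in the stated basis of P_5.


exp(τθ) x^k = e^(kτ) x^k; with e^τ = 3 this sends x^k to 3^k x^k
x ↦ 3 x
x^2 ↦ 9 x^2
x^4 ↦ 81 x^4
x^5 ↦ 243 x^5
applying this coordinatewise to f: exp(τθ) f = -648x^5 - 243x^4 - 27x^2 + 2x

the result is g(x) = -648x^5 - 243x^4 - 27x^2 + 2x


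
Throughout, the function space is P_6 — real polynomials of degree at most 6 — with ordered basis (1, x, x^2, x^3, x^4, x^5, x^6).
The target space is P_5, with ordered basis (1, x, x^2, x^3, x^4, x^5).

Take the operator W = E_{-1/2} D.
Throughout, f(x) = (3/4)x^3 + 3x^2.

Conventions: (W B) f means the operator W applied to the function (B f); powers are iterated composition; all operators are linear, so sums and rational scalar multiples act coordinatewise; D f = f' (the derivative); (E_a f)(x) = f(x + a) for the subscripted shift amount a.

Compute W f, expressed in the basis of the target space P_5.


D f = (9/4)x^2 + 6x
E_{-1/2} D f = (9/4)x^2 + (15/4)x - 39/16

the image equals g(x) = (9/4)x^2 + (15/4)x - 39/16


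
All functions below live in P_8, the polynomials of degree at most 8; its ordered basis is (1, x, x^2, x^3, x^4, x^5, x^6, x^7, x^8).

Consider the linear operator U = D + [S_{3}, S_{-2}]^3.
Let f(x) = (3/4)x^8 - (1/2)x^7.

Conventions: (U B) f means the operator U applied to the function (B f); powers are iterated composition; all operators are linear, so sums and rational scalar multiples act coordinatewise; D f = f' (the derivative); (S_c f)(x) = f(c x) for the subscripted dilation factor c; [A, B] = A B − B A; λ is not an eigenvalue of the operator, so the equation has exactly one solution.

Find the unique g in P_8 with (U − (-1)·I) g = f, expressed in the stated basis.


the result is g(x) = (3/4)x^8 - (13/2)x^7 + (91/2)x^6 - 273x^5 + 1365x^4 - 5460x^3 + 16380x^2 - 32760x + 32760

write g with unknown coordinates in the stated basis and equate coefficients in (U − (-1)·I) g = f
solving from the highest basis element down gives g = (3/4)x^8 - (13/2)x^7 + (91/2)x^6 - 273x^5 + 1365x^4 - 5460x^3 + 16380x^2 - 32760x + 32760
check: U g = 6x^7 - (91/2)x^6 + 273x^5 - 1365x^4 + 5460x^3 - 16380x^2 + 32760x - 32760
so U g − (-1)·g = (3/4)x^8 - (1/2)x^7 = f ✓


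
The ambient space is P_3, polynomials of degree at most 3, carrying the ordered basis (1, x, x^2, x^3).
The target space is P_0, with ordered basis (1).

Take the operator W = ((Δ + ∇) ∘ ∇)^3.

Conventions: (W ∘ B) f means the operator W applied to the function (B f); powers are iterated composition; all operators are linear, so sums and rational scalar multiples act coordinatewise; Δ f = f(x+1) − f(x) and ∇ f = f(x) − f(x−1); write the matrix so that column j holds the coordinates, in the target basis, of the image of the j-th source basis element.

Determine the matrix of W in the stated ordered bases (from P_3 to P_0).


image of 1: 0
image of x: 0
image of x^2: 0
image of x^3: 0
each image's coordinates form column j of the matrix

the matrix is [[0, 0, 0, 0]] (rows listed top to bottom)


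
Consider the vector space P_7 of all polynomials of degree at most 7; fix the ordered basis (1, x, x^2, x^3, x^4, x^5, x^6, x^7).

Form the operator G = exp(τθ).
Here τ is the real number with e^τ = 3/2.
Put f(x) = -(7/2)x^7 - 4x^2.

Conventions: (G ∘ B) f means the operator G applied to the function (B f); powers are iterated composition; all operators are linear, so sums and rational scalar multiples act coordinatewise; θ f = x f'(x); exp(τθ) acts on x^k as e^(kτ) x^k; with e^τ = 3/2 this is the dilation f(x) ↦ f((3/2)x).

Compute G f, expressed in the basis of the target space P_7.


exp(τθ) x^k = e^(kτ) x^k; with e^τ = 3/2 this sends x^k to (3/2)^k x^k
x^2 ↦ 9/4 x^2
x^7 ↦ 2187/128 x^7
applying this coordinatewise to f: exp(τθ) f = -(15309/256)x^7 - 9x^2

g(x) = -(15309/256)x^7 - 9x^2


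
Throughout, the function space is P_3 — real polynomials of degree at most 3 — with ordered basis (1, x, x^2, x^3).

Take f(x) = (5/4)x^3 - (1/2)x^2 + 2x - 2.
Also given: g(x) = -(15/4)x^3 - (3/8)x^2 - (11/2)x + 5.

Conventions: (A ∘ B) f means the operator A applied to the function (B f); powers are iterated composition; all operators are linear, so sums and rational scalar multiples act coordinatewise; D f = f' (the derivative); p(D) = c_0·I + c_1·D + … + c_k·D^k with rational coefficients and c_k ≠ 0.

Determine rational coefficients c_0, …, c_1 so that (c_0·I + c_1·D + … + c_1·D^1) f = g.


p(D) = -3·I − (1/2)·D, i.e. c_0 = -3, c_1 = -1/2

D^0 f = (5/4)x^3 - (1/2)x^2 + 2x - 2
D^1 f = (15/4)x^2 - x + 2
matching coefficients of g against c_0 f + c_1 Df + … from the top degree down determines the c_i
solution: c_0 = -3, c_1 = -1/2


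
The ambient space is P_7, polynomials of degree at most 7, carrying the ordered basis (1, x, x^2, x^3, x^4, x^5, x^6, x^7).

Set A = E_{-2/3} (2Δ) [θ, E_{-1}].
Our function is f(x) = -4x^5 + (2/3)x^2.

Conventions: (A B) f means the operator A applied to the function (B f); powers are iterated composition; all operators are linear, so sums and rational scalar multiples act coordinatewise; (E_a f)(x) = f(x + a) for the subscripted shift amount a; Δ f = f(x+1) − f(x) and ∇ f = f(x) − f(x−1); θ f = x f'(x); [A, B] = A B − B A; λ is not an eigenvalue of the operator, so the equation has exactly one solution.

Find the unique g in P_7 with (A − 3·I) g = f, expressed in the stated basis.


write g with unknown coordinates in the stated basis and equate coefficients in (A − 3·I) g = f
solving from the highest basis element down gives g = (4/3)x^5 + (160/9)x^3 - (562/9)x^2 + (4000/27)x - 48512/243
check: A g = (160/3)x^3 - (560/3)x^2 + (4000/9)x - 48512/81
so A g − 3·g = -4x^5 + (2/3)x^2 = f ✓

g(x) = (4/3)x^5 + (160/9)x^3 - (562/9)x^2 + (4000/27)x - 48512/243


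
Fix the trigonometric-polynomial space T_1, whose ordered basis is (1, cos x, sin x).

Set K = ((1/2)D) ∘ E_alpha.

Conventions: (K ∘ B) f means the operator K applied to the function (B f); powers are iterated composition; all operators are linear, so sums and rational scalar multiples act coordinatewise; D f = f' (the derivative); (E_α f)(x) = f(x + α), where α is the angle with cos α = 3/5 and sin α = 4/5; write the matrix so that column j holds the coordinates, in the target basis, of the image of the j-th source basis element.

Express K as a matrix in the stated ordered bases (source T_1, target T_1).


image of 1: 0
image of cos x: -(2/5)cos x - (3/10)sin x
image of sin x: (3/10)cos x - (2/5)sin x
each image's coordinates form column j of the matrix

the matrix is [[0, 0, 0]; [0, -2/5, 3/10]; [0, -3/10, -2/5]] (rows listed top to bottom)


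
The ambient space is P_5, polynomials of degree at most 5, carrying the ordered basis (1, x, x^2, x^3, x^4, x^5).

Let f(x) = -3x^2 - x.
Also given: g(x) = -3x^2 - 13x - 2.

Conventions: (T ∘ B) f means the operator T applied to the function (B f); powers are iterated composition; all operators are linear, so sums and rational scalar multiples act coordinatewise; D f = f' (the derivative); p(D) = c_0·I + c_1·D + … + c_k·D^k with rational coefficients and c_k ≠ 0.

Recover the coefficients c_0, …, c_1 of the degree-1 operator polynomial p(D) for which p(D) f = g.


D^0 f = -3x^2 - x
D^1 f = -6x - 1
matching coefficients of g against c_0 f + c_1 Df + … from the top degree down determines the c_i
solution: c_0 = 1, c_1 = 2

c_0 = 1, c_1 = 2


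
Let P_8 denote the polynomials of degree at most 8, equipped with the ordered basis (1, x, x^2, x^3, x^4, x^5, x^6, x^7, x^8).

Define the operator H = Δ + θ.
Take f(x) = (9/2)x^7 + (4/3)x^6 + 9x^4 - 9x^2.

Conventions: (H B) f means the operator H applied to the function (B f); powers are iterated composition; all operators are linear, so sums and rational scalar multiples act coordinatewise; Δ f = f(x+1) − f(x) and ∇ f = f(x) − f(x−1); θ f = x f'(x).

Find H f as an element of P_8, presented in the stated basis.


g(x) = (63/2)x^7 + (79/2)x^6 + (205/2)x^5 + (427/2)x^4 + (1321/6)x^3 + (301/2)x^2 + (115/2)x + 35/6

Δ f = (63/2)x^6 + (205/2)x^5 + (355/2)x^4 + (1321/6)x^3 + (337/2)x^2 + (115/2)x + 35/6
θ f = (63/2)x^7 + 8x^6 + 36x^4 - 18x^2
(Δ + θ) f = (63/2)x^7 + (79/2)x^6 + (205/2)x^5 + (427/2)x^4 + (1321/6)x^3 + (301/2)x^2 + (115/2)x + 35/6


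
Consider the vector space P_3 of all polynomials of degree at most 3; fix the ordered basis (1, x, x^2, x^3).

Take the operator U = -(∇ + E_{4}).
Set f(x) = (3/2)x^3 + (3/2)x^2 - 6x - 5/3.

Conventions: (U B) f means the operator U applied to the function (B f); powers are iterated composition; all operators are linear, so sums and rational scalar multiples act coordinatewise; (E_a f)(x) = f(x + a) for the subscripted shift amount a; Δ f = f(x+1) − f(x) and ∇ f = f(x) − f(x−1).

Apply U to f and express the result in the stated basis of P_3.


∇ f = (9/2)x^2 - (3/2)x - 6
E_{4} f = (3/2)x^3 + (39/2)x^2 + 78x + 283/3
(∇ + E_{4}) f = (3/2)x^3 + 24x^2 + (153/2)x + 265/3
(-(∇ + E_{4})) f = -(3/2)x^3 - 24x^2 - (153/2)x - 265/3

the result is g(x) = -(3/2)x^3 - 24x^2 - (153/2)x - 265/3


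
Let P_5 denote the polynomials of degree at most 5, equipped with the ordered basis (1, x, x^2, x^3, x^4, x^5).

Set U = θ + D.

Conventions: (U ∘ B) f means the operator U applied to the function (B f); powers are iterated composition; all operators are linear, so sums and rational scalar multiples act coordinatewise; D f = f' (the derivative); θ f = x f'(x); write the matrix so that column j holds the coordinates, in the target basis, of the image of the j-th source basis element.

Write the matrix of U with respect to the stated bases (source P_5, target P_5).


the matrix is [[0, 1, 0, 0, 0, 0]; [0, 1, 2, 0, 0, 0]; [0, 0, 2, 3, 0, 0]; [0, 0, 0, 3, 4, 0]; [0, 0, 0, 0, 4, 5]; [0, 0, 0, 0, 0, 5]] (rows listed top to bottom)

image of 1: 0
image of x: x + 1
image of x^2: 2x^2 + 2x
image of x^3: 3x^3 + 3x^2
image of x^4: 4x^4 + 4x^3
image of x^5: 5x^5 + 5x^4
each image's coordinates form column j of the matrix


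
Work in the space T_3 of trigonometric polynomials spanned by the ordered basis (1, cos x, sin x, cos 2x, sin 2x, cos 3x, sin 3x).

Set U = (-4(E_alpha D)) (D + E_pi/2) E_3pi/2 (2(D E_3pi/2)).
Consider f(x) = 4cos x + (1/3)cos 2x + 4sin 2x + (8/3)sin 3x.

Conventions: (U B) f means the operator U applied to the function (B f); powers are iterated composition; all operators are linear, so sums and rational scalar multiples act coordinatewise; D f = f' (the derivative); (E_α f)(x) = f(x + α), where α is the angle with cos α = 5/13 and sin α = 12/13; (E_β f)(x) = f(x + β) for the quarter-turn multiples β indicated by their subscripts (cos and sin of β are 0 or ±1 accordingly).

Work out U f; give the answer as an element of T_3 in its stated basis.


E_3pi/2 f = 4sin x - (1/3)cos 2x - 4sin 2x + (8/3)cos 3x
D E_3pi/2 f = 4cos x - 8cos 2x + (2/3)sin 2x - 8sin 3x
(2(D E_3pi/2)) f = 8cos x - 16cos 2x + (4/3)sin 2x - 16sin 3x
E_3pi/2 (2(D E_3pi/2)) f = 8sin x + 16cos 2x - (4/3)sin 2x - 16cos 3x
D E_3pi/2 (2(D E_3pi/2)) f = 8cos x - (8/3)cos 2x - 32sin 2x + 48sin 3x
E_pi/2 E_3pi/2 (2(D E_3pi/2)) f = 8cos x - 16cos 2x + (4/3)sin 2x - 16sin 3x
(D + E_pi/2) E_3pi/2 (2(D E_3pi/2)) f = 16cos x - (56/3)cos 2x - (92/3)sin 2x + 32sin 3x
D ((D + E_pi/2) E_3pi/2) (2(D E_3pi/2)) f = -16sin x - (184/3)cos 2x + (112/3)sin 2x + 96cos 3x
E_alpha D ((D + E_pi/2) E_3pi/2) (2(D E_3pi/2)) f = -(192/13)cos x - (80/13)sin x + (35336/507)cos 2x + (8752/507)sin 2x - (195360/2197)cos 3x + (79488/2197)sin 3x
(-4(E_alpha D)) ((D + E_pi/2) E_3pi/2) (2(D E_3pi/2)) f = (768/13)cos x + (320/13)sin x - (141344/507)cos 2x - (35008/507)sin 2x + (781440/2197)cos 3x - (317952/2197)sin 3x

g(x) = (768/13)cos x + (320/13)sin x - (141344/507)cos 2x - (35008/507)sin 2x + (781440/2197)cos 3x - (317952/2197)sin 3x


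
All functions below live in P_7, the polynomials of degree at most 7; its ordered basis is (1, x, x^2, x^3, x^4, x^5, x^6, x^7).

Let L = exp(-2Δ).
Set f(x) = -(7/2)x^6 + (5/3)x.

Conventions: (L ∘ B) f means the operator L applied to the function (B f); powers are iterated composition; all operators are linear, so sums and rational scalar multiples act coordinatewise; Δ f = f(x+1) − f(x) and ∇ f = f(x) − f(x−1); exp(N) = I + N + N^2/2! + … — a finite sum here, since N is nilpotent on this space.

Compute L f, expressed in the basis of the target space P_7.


the image equals g(x) = -(7/2)x^6 + 42x^5 - 105x^4 - 140x^3 + 315x^2 + (887/3)x - 283/3

order-1 term: 42x^5 + 105x^4 + 140x^3 + 105x^2 + 42x + 11/3
order-2 term: -210x^4 - 840x^3 - 1470x^2 - 1260x - 434
order-3 term: 560x^3 + 2520x^2 + 4200x + 2520
order-4 term: -840x^2 - 3360x - 3640
order-5 term: 672x + 1680
order-6 term: -224
the series for exp(-2Δ) f terminates at order 6
exp(-2Δ) f = -(7/2)x^6 + 42x^5 - 105x^4 - 140x^3 + 315x^2 + (887/3)x - 283/3


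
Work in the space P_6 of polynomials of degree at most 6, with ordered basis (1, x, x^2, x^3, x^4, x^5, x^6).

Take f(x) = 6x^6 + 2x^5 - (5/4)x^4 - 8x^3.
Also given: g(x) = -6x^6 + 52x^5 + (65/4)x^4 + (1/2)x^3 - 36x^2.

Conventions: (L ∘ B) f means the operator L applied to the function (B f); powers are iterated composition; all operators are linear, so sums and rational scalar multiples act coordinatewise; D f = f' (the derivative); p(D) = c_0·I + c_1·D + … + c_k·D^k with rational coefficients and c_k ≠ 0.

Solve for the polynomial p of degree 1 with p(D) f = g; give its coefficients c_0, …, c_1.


c_0 = -1, c_1 = 3/2

D^0 f = 6x^6 + 2x^5 - (5/4)x^4 - 8x^3
D^1 f = 36x^5 + 10x^4 - 5x^3 - 24x^2
matching coefficients of g against c_0 f + c_1 Df + … from the top degree down determines the c_i
solution: c_0 = -1, c_1 = 3/2


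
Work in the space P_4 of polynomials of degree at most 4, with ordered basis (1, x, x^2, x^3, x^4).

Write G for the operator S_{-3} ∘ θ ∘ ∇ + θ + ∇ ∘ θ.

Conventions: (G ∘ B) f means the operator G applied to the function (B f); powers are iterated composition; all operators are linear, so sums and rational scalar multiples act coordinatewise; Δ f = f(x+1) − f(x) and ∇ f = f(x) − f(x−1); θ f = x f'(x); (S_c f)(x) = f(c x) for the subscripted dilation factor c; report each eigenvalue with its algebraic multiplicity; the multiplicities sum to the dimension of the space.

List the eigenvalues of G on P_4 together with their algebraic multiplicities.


λ = 0 (multiplicity 1), λ = 1 (multiplicity 1), λ = 2 (multiplicity 1), λ = 3 (multiplicity 1), λ = 4 (multiplicity 1)

image of 1: 0
image of x: x + 1
image of x^2: 2x^2 - 2x - 2
image of x^3: 3x^3 + 63x^2 + 3
image of x^4: 4x^4 - 308x^3 - 132x^2 + 4x - 4
the matrix is upper triangular; its diagonal is (0, 1, 2, 3, 4)
for a triangular matrix the eigenvalues are the diagonal entries, with algebraic multiplicity their repetition count


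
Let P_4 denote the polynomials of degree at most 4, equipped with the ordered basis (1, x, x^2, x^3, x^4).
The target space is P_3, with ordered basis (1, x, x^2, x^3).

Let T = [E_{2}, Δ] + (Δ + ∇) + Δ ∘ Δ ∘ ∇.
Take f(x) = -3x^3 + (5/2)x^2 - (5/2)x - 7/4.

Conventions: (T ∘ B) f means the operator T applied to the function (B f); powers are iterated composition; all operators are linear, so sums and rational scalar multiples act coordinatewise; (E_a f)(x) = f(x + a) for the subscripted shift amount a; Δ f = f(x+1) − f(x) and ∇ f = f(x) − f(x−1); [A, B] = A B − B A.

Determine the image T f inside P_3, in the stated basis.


the image equals g(x) = -18x^2 + 10x - 29

Δ f = -9x^2 - 4x - 3
E_{2} Δ f = -9x^2 - 40x - 47
E_{2} f = -3x^3 - (31/2)x^2 - (57/2)x - 83/4
Δ E_{2} f = -9x^2 - 40x - 47
[E_{2}, Δ] f = 0
Δ f = -9x^2 - 4x - 3
∇ f = -9x^2 + 14x - 8
(Δ + ∇) f = -18x^2 + 10x - 11
∇ f = -9x^2 + 14x - 8
Δ ∇ f = -18x + 5
Δ Δ ∇ f = -18
([E_{2}, Δ] + (Δ + ∇) + Δ ∘ Δ ∘ ∇) f = -18x^2 + 10x - 29


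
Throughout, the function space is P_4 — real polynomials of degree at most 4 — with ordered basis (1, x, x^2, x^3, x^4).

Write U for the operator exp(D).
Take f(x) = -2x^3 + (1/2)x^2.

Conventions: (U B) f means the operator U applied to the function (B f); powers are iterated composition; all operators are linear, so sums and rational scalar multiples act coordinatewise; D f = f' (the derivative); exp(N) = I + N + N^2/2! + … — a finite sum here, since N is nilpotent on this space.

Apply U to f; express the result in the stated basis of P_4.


order-1 term: -6x^2 + x
order-2 term: -6x + 1/2
order-3 term: -2
the series for exp(D) f terminates at order 3
exp(D) f = -2x^3 - (11/2)x^2 - 5x - 3/2

g(x) = -2x^3 - (11/2)x^2 - 5x - 3/2


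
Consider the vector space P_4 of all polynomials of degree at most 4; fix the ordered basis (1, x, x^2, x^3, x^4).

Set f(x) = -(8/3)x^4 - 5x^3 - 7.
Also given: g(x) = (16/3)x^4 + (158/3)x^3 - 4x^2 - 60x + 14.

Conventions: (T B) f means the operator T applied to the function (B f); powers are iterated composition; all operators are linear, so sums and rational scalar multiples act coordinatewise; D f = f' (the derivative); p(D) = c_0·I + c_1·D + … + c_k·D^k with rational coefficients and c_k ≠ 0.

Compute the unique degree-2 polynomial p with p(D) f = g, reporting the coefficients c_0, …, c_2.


D^0 f = -(8/3)x^4 - 5x^3 - 7
D^1 f = -(32/3)x^3 - 15x^2
D^2 f = -32x^2 - 30x
matching coefficients of g against c_0 f + c_1 Df + … from the top degree down determines the c_i
solution: c_0 = -2, c_1 = -4, c_2 = 2

c_0 = -2, c_1 = -4, c_2 = 2


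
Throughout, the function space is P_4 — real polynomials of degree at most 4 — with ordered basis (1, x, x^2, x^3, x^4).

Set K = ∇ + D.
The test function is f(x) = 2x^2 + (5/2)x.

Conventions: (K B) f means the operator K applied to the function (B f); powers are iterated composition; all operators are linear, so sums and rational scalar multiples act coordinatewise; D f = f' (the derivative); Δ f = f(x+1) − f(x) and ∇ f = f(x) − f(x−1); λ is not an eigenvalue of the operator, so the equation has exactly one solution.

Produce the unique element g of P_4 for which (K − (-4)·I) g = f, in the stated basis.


write g with unknown coordinates in the stated basis and equate coefficients in (K − (-4)·I) g = f
solving from the highest basis element down gives g = (1/2)x^2 + (1/8)x + 1/16
check: K g = 2x - 1/4
so K g − (-4)·g = 2x^2 + (5/2)x = f ✓

the image equals g(x) = (1/2)x^2 + (1/8)x + 1/16
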